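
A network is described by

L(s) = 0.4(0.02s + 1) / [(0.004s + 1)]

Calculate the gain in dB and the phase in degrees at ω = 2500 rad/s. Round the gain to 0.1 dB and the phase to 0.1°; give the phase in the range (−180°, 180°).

At ω = 2500 rad/s:
zero (1 + j2500·0.02) = 1 + j50 → |·| ≈ 50.01, ∠ ≈ 88.85°
pole (1 + j2500·0.004) = 1 + j10 → |·| ≈ 10.05, ∠ ≈ 84.29°
|L| = 0.4 · 50.01 / (10.05) ≈ 1.9904
Gain = 20 log₁₀(1.9904) ≈ 5.98 dB
∠L = (88.85°) − (84.29°) = 4.56°

6.0 dB, 4.6°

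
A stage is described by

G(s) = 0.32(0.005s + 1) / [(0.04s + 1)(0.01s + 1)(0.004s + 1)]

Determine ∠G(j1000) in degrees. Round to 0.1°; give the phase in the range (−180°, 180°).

At ω = 1000 rad/s:
zero (1 + j1000·0.005) = 1 + j5 → |·| ≈ 5.099, ∠ ≈ 78.69°
pole (1 + j1000·0.04) = 1 + j40 → |·| ≈ 40.012, ∠ ≈ 88.57°
pole (1 + j1000·0.01) = 1 + j10 → |·| ≈ 10.05, ∠ ≈ 84.29°
pole (1 + j1000·0.004) = 1 + j4 → |·| ≈ 4.1231, ∠ ≈ 75.96°
∠G = (78.69°) − (88.57° + 84.29° + 75.96°) = -170.13°

-170.1°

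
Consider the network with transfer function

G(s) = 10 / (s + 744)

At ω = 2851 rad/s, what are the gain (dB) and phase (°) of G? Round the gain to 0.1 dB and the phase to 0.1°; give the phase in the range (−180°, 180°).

-49.4 dB, -75.4°

Substitute s = j2851:
Numerator: 10 = 10 + j0
Denominator: (j2851) + 744 = 744 + j2851
|N| = √(10² + 0²) ≈ 10, ∠N ≈ 0.00°
|D| = √(744² + 2851²) ≈ 2946.5, ∠D ≈ 75.37°
|G| = 10 / 2946.5 ≈ 0.0033939
Gain = 20 log₁₀(0.0033939) ≈ -49.39 dB
∠G = 0.00° − 75.37° = -75.37°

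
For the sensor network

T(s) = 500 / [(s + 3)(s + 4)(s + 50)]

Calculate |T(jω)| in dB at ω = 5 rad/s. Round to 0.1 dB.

At s = jω = j5:
pole (s+3): 3 + j5 → |·| = √(3²+5²) = √34 ≈ 5.831, ∠ = arctan(5/3) ≈ 59.04°
pole (s+4): 4 + j5 → |·| = √(4²+5²) = √41 ≈ 6.4031, ∠ = arctan(5/4) ≈ 51.34°
pole (s+50): 50 + j5 → |·| = √(50²+5²) = √2525 ≈ 50.249, ∠ = arctan(5/50) ≈ 5.71°
|T| = 500 / 1876.1 ≈ 0.26651
Gain = 20 log₁₀(0.26651) ≈ -11.49 dB

-11.5 dB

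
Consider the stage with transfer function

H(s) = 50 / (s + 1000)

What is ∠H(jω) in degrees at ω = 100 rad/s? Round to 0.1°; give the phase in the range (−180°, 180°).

Substitute s = j100:
Numerator: 50 = 50 + j0
Denominator: (j100) + 1000 = 1000 + j100
|N| = √(50² + 0²) ≈ 50, ∠N ≈ 0.00°
|D| = √(1000² + 100²) ≈ 1005, ∠D ≈ 5.71°
∠H = 0.00° − 5.71° = -5.71°

-5.7°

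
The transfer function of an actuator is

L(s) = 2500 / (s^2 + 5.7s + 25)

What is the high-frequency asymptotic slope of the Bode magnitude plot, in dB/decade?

-40 dB/decade

Each pole contributes −20 dB/decade at high frequency; each zero contributes +20 dB/decade.
Net: 0 zero(s) − 2 pole(s) → -40 dB/decade.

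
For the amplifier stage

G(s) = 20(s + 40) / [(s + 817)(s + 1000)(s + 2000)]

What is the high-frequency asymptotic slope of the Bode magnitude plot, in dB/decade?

Each pole contributes −20 dB/decade at high frequency; each zero contributes +20 dB/decade.
Net: 1 zero(s) − 3 pole(s) → -40 dB/decade.

-40 dB/decade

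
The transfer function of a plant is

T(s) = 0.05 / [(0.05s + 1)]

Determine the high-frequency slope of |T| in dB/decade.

Each pole contributes −20 dB/decade at high frequency; each zero contributes +20 dB/decade.
Net: 0 zero(s) − 1 pole(s) → -20 dB/decade.

-20 dB/decade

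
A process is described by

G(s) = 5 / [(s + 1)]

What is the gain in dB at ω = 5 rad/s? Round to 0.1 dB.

At ω = 5 rad/s:
pole (1 + j5·1) = 1 + j5 → |·| ≈ 5.099, ∠ ≈ 78.69°
|G| = 5 · 1 / (5.099) ≈ 0.98058
Gain = 20 log₁₀(0.98058) ≈ -0.17 dB

-0.2 dB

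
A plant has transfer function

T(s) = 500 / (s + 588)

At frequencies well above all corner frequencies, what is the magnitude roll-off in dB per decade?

Each pole contributes −20 dB/decade at high frequency; each zero contributes +20 dB/decade.
Net: 0 zero(s) − 1 pole(s) → -20 dB/decade.

-20 dB/decade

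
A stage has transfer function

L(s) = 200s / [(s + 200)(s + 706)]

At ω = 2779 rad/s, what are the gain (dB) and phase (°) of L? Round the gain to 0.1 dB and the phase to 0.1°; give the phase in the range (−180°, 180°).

At s = jω = j2779:
zero at origin: s = j2779 → |·| = 2779, ∠ = 90.00°
pole (s+200): 200 + j2779 → |·| = √(200²+2779²) = √7762841 ≈ 2786.2, ∠ = arctan(2779/200) ≈ 85.88°
pole (s+706): 706 + j2779 → |·| = √(706²+2779²) = √8221277 ≈ 2867.3, ∠ = arctan(2779/706) ≈ 75.75°
|L| = 200 · 2779 / 7.9889e+06 ≈ 0.069572
Gain = 20 log₁₀(0.069572) ≈ -23.15 dB
∠L = 90.00° − 161.63° = -71.63°

-23.2 dB, -71.6°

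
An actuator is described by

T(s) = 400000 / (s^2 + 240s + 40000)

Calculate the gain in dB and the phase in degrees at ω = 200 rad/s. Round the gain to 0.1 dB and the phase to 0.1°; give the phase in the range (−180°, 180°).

At s = jω = j200:
quadratic: (j200)² + 240·j200 + 40000 = 0 + j48000 → |·| ≈ 48000, ∠ ≈ 90.00°
|T| = 400000 / 48000 ≈ 8.3333
Gain = 20 log₁₀(8.3333) ≈ 18.42 dB
∠T = 0.00° − 90.00° = -90.00°

18.4 dB, -90.0°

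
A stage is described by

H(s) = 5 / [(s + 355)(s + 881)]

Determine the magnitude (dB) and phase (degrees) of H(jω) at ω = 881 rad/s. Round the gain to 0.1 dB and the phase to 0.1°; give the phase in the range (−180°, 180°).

-107.5 dB, -113.1°

At s = jω = j881:
pole (s+355): 355 + j881 → |·| = √(355²+881²) = √902186 ≈ 949.83, ∠ = arctan(881/355) ≈ 68.05°
pole (s+881): 881 + j881 → |·| = √(881²+881²) = √1552322 ≈ 1245.9, ∠ = arctan(881/881) ≈ 45.00°
|H| = 5 / 1.1834e+06 ≈ 4.2251e-06
Gain = 20 log₁₀(4.2251e-06) ≈ -107.48 dB
∠H = 0.00° − 113.05° = -113.05°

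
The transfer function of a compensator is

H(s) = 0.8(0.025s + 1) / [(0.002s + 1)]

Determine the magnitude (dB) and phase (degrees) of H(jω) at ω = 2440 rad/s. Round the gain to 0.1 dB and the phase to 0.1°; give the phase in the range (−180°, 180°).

At ω = 2440 rad/s:
zero (1 + j2440·0.025) = 1 + j61 → |·| ≈ 61.008, ∠ ≈ 89.06°
pole (1 + j2440·0.002) = 1 + j4.88 → |·| ≈ 4.9814, ∠ ≈ 78.42°
|H| = 0.8 · 61.008 / (4.9814) ≈ 9.7977
Gain = 20 log₁₀(9.7977) ≈ 19.82 dB
∠H = (89.06°) − (78.42°) = 10.64°

19.8 dB, 10.6°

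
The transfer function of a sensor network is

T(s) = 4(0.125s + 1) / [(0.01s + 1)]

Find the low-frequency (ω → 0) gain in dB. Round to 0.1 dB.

12.0 dB

T(0) = 4 · 1 / 1 = 4
20 log₁₀(4) ≈ 12.04 dB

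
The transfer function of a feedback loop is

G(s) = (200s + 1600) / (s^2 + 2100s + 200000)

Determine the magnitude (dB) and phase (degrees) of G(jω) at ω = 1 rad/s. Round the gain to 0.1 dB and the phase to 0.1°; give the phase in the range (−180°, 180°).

Substitute s = j1:
Numerator: 200(j1) + 1600 = 1600 + j200
Denominator: (j1)^2 + 2100(j1) + 200000 = 199999 + j2100
|N| = √(1600² + 200²) ≈ 1612.5, ∠N ≈ 7.13°
|D| = √(199999² + 2100²) ≈ 2.0001e+05, ∠D ≈ 0.60°
|G| = 1612.5 / 2.0001e+05 ≈ 0.0080621
Gain = 20 log₁₀(0.0080621) ≈ -41.87 dB
∠G = 7.13° − 0.60° = 6.53°

-41.9 dB, 6.5°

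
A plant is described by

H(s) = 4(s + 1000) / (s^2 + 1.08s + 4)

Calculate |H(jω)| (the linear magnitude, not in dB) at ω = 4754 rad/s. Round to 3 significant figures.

At s = jω = j4754:
zero (s+1000): 1000 + j4754 → |·| = √(1000²+4754²) = √23600516 ≈ 4858, ∠ = arctan(4754/1000) ≈ 78.12°
quadratic: (j4754)² + 1.08·j4754 + 4 = -22600512 + j5134.32 → |·| ≈ 2.2601e+07, ∠ ≈ 179.99°
|H| = 4 · 4858 / 2.2601e+07 ≈ 0.00085978

0.000860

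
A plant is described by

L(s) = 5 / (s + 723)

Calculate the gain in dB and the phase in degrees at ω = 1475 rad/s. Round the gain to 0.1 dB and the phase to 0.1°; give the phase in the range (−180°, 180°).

-50.3 dB, -63.9°

At s = jω = j1475:
pole (s+723): 723 + j1475 → |·| = √(723²+1475²) = √2698354 ≈ 1642.7, ∠ = arctan(1475/723) ≈ 63.89°
|L| = 5 / 1642.7 ≈ 0.0030438
Gain = 20 log₁₀(0.0030438) ≈ -50.33 dB
∠L = 0.00° − 63.89° = -63.89°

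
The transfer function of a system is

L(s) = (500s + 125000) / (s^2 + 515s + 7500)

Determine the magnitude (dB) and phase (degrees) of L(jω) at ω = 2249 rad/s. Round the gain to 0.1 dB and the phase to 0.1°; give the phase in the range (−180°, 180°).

-13.2 dB, -83.4°

Substitute s = j2249:
Numerator: 500(j2249) + 125000 = 125000 + j1124500
Denominator: (j2249)^2 + 515(j2249) + 7500 = -5050501 + j1158235
|N| = √(125000² + 1124500²) ≈ 1.1314e+06, ∠N ≈ 83.66°
|D| = √(5050501² + 1158235²) ≈ 5.1816e+06, ∠D ≈ 167.08°
|L| = 1.1314e+06 / 5.1816e+06 ≈ 0.21835
Gain = 20 log₁₀(0.21835) ≈ -13.22 dB
∠L = 83.66° − 167.08° = -83.42°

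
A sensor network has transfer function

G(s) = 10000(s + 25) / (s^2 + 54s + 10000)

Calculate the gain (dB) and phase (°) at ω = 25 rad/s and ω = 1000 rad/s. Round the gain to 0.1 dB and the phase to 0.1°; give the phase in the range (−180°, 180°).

At s = jω = j25:
zero (s+25): 25 + j25 → |·| = √(25²+25²) = √1250 ≈ 35.355, ∠ = arctan(25/25) ≈ 45.00°
quadratic: (j25)² + 54·j25 + 10000 = 9375 + j1350 → |·| ≈ 9471.7, ∠ ≈ 8.19°
|G| = 10000 · 35.355 / 9471.7 ≈ 37.327
Gain = 20 log₁₀(37.327) ≈ 31.44 dB
∠G = 45.00° − 8.19° = 36.81°

At s = jω = j1000:
zero (s+25): 25 + j1000 → |·| = √(25²+1000²) = √1000625 ≈ 1000.3, ∠ = arctan(1000/25) ≈ 88.57°
quadratic: (j1000)² + 54·j1000 + 10000 = -990000 + j54000 → |·| ≈ 9.9147e+05, ∠ ≈ 176.88°
|G| = 10000 · 1000.3 / 9.9147e+05 ≈ 10.089
Gain = 20 log₁₀(10.089) ≈ 20.08 dB
∠G = 88.57° − 176.88° = -88.31°

ω = 25: 31.4 dB, 36.8°; ω = 1000: 20.1 dB, -88.3°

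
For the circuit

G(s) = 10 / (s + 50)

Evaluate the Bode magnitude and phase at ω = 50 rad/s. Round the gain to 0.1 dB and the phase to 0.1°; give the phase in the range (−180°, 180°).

Substitute s = j50:
Numerator: 10 = 10 + j0
Denominator: (j50) + 50 = 50 + j50
|N| = √(10² + 0²) ≈ 10, ∠N ≈ 0.00°
|D| = √(50² + 50²) ≈ 70.711, ∠D ≈ 45.00°
|G| = 10 / 70.711 ≈ 0.14142
Gain = 20 log₁₀(0.14142) ≈ -16.99 dB
∠G = 0.00° − 45.00° = -45.00°

-17.0 dB, -45.0°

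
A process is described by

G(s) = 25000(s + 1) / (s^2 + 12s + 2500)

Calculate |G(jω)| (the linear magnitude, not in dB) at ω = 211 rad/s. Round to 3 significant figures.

At s = jω = j211:
zero (s+1): 1 + j211 → |·| = √(1²+211²) = √44522 ≈ 211, ∠ = arctan(211/1) ≈ 89.73°
quadratic: (j211)² + 12·j211 + 2500 = -42021 + j2532 → |·| ≈ 42097, ∠ ≈ 176.55°
|G| = 25000 · 211 / 42097 ≈ 125.31

125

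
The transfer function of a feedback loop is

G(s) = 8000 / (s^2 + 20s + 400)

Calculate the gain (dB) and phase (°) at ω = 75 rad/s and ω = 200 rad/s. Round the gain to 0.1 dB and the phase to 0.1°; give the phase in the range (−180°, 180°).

ω = 75: 3.4 dB, -164.0°; ω = 200: -13.9 dB, -174.2°

At s = jω = j75:
quadratic: (j75)² + 20·j75 + 400 = -5225 + j1500 → |·| ≈ 5436, ∠ ≈ 163.98°
|G| = 8000 / 5436 ≈ 1.4717
Gain = 20 log₁₀(1.4717) ≈ 3.36 dB
∠G = 0.00° − 163.98° = -163.98°

At s = jω = j200:
quadratic: (j200)² + 20·j200 + 400 = -39600 + j4000 → |·| ≈ 39802, ∠ ≈ 174.23°
|G| = 8000 / 39802 ≈ 0.20099
Gain = 20 log₁₀(0.20099) ≈ -13.94 dB
∠G = 0.00° − 174.23° = -174.23°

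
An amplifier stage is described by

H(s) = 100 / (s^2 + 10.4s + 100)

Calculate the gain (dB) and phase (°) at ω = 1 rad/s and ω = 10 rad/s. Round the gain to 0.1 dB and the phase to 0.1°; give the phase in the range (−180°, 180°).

At s = jω = j1:
quadratic: (j1)² + 10.4·j1 + 100 = 99 + j10.4 → |·| ≈ 99.545, ∠ ≈ 6.00°
|H| = 100 / 99.545 ≈ 1.0046
Gain = 20 log₁₀(1.0046) ≈ 0.04 dB
∠H = 0.00° − 6.00° = -6.00°

At s = jω = j10:
quadratic: (j10)² + 10.4·j10 + 100 = 0 + j104 → |·| ≈ 104, ∠ ≈ 90.00°
|H| = 100 / 104 ≈ 0.96154
Gain = 20 log₁₀(0.96154) ≈ -0.34 dB
∠H = 0.00° − 90.00° = -90.00°

ω = 1: 0.0 dB, -6.0°; ω = 10: -0.3 dB, -90.0°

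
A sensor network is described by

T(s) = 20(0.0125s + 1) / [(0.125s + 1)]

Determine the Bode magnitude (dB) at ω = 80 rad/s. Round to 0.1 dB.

At ω = 80 rad/s:
zero (1 + j80·0.0125) = 1 + j1 → |·| ≈ 1.4142, ∠ ≈ 45.00°
pole (1 + j80·0.125) = 1 + j10 → |·| ≈ 10.05, ∠ ≈ 84.29°
|T| = 20 · 1.4142 / (10.05) ≈ 2.8143
Gain = 20 log₁₀(2.8143) ≈ 8.99 dB

9.0 dB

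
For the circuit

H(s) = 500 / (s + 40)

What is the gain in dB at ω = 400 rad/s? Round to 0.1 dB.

1.9 dB

At s = jω = j400:
pole (s+40): 40 + j400 → |·| = √(40²+400²) = √161600 ≈ 402, ∠ = arctan(400/40) ≈ 84.29°
|H| = 500 / 402 ≈ 1.2438
Gain = 20 log₁₀(1.2438) ≈ 1.90 dB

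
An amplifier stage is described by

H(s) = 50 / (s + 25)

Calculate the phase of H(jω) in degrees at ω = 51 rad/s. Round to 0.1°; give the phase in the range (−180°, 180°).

-63.9°

At s = jω = j51:
pole (s+25): 25 + j51 → |·| = √(25²+51²) = √3226 ≈ 56.798, ∠ = arctan(51/25) ≈ 63.89°
∠H = 0.00° − 63.89° = -63.89°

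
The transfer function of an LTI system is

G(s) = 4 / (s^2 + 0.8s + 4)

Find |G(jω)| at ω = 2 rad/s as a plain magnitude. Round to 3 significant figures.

At s = jω = j2:
quadratic: (j2)² + 0.8·j2 + 4 = 0 + j1.6 → |·| ≈ 1.6, ∠ ≈ 90.00°
|G| = 4 / 1.6 ≈ 2.5

2.50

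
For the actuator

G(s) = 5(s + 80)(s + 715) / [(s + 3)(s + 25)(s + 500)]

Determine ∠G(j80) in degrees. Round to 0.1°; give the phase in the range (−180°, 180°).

At s = jω = j80:
zero (s+80): 80 + j80 → |·| = √(80²+80²) = √12800 ≈ 113.14, ∠ = arctan(80/80) ≈ 45.00°
zero (s+715): 715 + j80 → |·| = √(715²+80²) = √517625 ≈ 719.46, ∠ = arctan(80/715) ≈ 6.38°
pole (s+3): 3 + j80 → |·| = √(3²+80²) = √6409 ≈ 80.056, ∠ = arctan(80/3) ≈ 87.85°
pole (s+25): 25 + j80 → |·| = √(25²+80²) = √7025 ≈ 83.815, ∠ = arctan(80/25) ≈ 72.65°
pole (s+500): 500 + j80 → |·| = √(500²+80²) = √256400 ≈ 506.36, ∠ = arctan(80/500) ≈ 9.09°
∠G = 51.38° − 169.59° = -118.21°

-118.2°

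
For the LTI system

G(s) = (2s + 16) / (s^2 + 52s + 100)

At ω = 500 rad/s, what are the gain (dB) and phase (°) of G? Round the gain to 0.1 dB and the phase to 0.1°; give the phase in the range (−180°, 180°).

Substitute s = j500:
Numerator: 2(j500) + 16 = 16 + j1000
Denominator: (j500)^2 + 52(j500) + 100 = -249900 + j26000
|N| = √(16² + 1000²) ≈ 1000.1, ∠N ≈ 89.08°
|D| = √(249900² + 26000²) ≈ 2.5125e+05, ∠D ≈ 174.06°
|G| = 1000.1 / 2.5125e+05 ≈ 0.0039805
Gain = 20 log₁₀(0.0039805) ≈ -48.00 dB
∠G = 89.08° − 174.06° = -84.98°

-48.0 dB, -85.0°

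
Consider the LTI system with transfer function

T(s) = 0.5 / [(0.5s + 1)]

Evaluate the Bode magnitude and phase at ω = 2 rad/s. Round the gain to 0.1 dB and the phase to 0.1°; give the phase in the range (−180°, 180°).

At ω = 2 rad/s:
pole (1 + j2·0.5) = 1 + j1 → |·| ≈ 1.4142, ∠ ≈ 45.00°
|T| = 0.5 · 1 / (1.4142) ≈ 0.35356
Gain = 20 log₁₀(0.35356) ≈ -9.03 dB
∠T = (0°) − (45.00°) = -45.00°

-9.0 dB, -45.0°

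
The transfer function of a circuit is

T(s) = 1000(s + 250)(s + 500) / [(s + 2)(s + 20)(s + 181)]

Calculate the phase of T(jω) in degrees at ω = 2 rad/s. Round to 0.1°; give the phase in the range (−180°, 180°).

At s = jω = j2:
zero (s+250): 250 + j2 → |·| = √(250²+2²) = √62504 ≈ 250.01, ∠ = arctan(2/250) ≈ 0.46°
zero (s+500): 500 + j2 → |·| = √(500²+2²) = √250004 ≈ 500, ∠ = arctan(2/500) ≈ 0.23°
pole (s+2): 2 + j2 → |·| = √(2²+2²) = √8 ≈ 2.8284, ∠ = arctan(2/2) ≈ 45.00°
pole (s+20): 20 + j2 → |·| = √(20²+2²) = √404 ≈ 20.1, ∠ = arctan(2/20) ≈ 5.71°
pole (s+181): 181 + j2 → |·| = √(181²+2²) = √32765 ≈ 181.01, ∠ = arctan(2/181) ≈ 0.63°
∠T = 0.69° − 51.34° = -50.65°

-50.7°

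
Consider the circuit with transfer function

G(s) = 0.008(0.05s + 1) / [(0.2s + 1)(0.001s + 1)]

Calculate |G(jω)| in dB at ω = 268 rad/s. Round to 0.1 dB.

At ω = 268 rad/s:
zero (1 + j268·0.05) = 1 + j13.4 → |·| ≈ 13.437, ∠ ≈ 85.73°
pole (1 + j268·0.2) = 1 + j53.6 → |·| ≈ 53.609, ∠ ≈ 88.93°
pole (1 + j268·0.001) = 1 + j0.268 → |·| ≈ 1.0353, ∠ ≈ 15.00°
|G| = 0.008 · 13.437 / (53.609 · 1.0353) ≈ 0.0019368
Gain = 20 log₁₀(0.0019368) ≈ -54.26 dB

-54.3 dB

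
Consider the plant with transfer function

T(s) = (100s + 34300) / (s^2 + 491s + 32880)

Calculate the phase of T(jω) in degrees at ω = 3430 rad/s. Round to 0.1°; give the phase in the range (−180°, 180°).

Substitute s = j3430:
Numerator: 100(j3430) + 34300 = 34300 + j343000
Denominator: (j3430)^2 + 491(j3430) + 32880 = -11732020 + j1684130
|N| = √(34300² + 343000²) ≈ 3.4471e+05, ∠N ≈ 84.29°
|D| = √(11732020² + 1684130²) ≈ 1.1852e+07, ∠D ≈ 171.83°
∠T = 84.29° − 171.83° = -87.54°

-87.5°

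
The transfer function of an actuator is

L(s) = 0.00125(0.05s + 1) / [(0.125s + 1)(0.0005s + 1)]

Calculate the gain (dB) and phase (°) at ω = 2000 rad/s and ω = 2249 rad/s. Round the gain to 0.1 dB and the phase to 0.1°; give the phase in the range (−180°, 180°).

At ω = 2000 rad/s:
zero (1 + j2000·0.05) = 1 + j100 → |·| ≈ 100, ∠ ≈ 89.43°
pole (1 + j2000·0.125) = 1 + j250 → |·| ≈ 250, ∠ ≈ 89.77°
pole (1 + j2000·0.0005) = 1 + j1 → |·| ≈ 1.4142, ∠ ≈ 45.00°
|L| = 0.00125 · 100 / (250 · 1.4142) ≈ 0.00035356
Gain = 20 log₁₀(0.00035356) ≈ -69.03 dB
∠L = (89.43°) − (89.77° + 45.00°) = -45.34°

At ω = 2249 rad/s:
zero (1 + j2249·0.05) = 1 + j112.45 → |·| ≈ 112.45, ∠ ≈ 89.49°
pole (1 + j2249·0.125) = 1 + j281.125 → |·| ≈ 281.13, ∠ ≈ 89.80°
pole (1 + j2249·0.0005) = 1 + j1.1245 → |·| ≈ 1.5048, ∠ ≈ 48.35°
|L| = 0.00125 · 112.45 / (281.13 · 1.5048) ≈ 0.00033226
Gain = 20 log₁₀(0.00033226) ≈ -69.57 dB
∠L = (89.49°) − (89.80° + 48.35°) = -48.66°

ω = 2000: -69.0 dB, -45.3°; ω = 2249: -69.6 dB, -48.7°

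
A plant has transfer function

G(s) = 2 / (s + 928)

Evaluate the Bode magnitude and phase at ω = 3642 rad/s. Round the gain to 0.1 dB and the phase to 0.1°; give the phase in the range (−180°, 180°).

At s = jω = j3642:
pole (s+928): 928 + j3642 → |·| = √(928²+3642²) = √14125348 ≈ 3758.4, ∠ = arctan(3642/928) ≈ 75.70°
|G| = 2 / 3758.4 ≈ 0.00053214
Gain = 20 log₁₀(0.00053214) ≈ -65.48 dB
∠G = 0.00° − 75.70° = -75.70°

-65.5 dB, -75.7°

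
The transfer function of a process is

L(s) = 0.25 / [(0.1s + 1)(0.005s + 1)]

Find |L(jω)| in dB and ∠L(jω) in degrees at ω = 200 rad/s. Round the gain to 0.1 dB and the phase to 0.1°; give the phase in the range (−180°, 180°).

At ω = 200 rad/s:
pole (1 + j200·0.1) = 1 + j20 → |·| ≈ 20.025, ∠ ≈ 87.14°
pole (1 + j200·0.005) = 1 + j1 → |·| ≈ 1.4142, ∠ ≈ 45.00°
|L| = 0.25 · 1 / (20.025 · 1.4142) ≈ 0.0088279
Gain = 20 log₁₀(0.0088279) ≈ -41.08 dB
∠L = (0°) − (87.14° + 45.00°) = -132.14°

-41.1 dB, -132.1°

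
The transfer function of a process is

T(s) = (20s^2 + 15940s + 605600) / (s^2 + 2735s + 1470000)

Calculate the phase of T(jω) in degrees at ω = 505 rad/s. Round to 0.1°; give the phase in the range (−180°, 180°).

Substitute s = j505:
Numerator: 20(j505)^2 + 15940(j505) + 605600 = -4494900 + j8049700
Denominator: (j505)^2 + 2735(j505) + 1470000 = 1214975 + j1381175
|N| = √(4494900² + 8049700²) ≈ 9.2196e+06, ∠N ≈ 119.18°
|D| = √(1214975² + 1381175²) ≈ 1.8395e+06, ∠D ≈ 48.66°
∠T = 119.18° − 48.66° = 70.52°

70.5°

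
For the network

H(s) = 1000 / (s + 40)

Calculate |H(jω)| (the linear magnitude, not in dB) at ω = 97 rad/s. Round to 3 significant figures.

Substitute s = j97:
Numerator: 1000 = 1000 + j0
Denominator: (j97) + 40 = 40 + j97
|N| = √(1000² + 0²) ≈ 1000, ∠N ≈ 0.00°
|D| = √(40² + 97²) ≈ 104.92, ∠D ≈ 67.59°
|H| = 1000 / 104.92 ≈ 9.5311

9.53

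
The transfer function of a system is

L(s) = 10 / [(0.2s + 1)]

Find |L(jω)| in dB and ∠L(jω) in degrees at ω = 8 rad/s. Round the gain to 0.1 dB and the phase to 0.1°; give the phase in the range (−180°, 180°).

At ω = 8 rad/s:
pole (1 + j8·0.2) = 1 + j1.6 → |·| ≈ 1.8868, ∠ ≈ 57.99°
|L| = 10 · 1 / (1.8868) ≈ 5.3
Gain = 20 log₁₀(5.3) ≈ 14.49 dB
∠L = (0°) − (57.99°) = -57.99°

14.5 dB, -58.0°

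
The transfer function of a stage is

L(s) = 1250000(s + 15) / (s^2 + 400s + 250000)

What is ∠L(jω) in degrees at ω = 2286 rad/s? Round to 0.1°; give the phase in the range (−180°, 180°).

-80.0°

At s = jω = j2286:
zero (s+15): 15 + j2286 → |·| = √(15²+2286²) = √5226021 ≈ 2286, ∠ = arctan(2286/15) ≈ 89.62°
quadratic: (j2286)² + 400·j2286 + 250000 = -4975796 + j914400 → |·| ≈ 5.0591e+06, ∠ ≈ 169.59°
∠L = 89.62° − 169.59° = -79.97°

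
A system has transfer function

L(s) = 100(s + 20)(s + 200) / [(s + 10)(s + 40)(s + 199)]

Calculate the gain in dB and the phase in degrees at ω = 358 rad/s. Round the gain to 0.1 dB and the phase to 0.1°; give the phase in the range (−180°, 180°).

-11.1 dB, -85.3°

At s = jω = j358:
zero (s+20): 20 + j358 → |·| = √(20²+358²) = √128564 ≈ 358.56, ∠ = arctan(358/20) ≈ 86.80°
zero (s+200): 200 + j358 → |·| = √(200²+358²) = √168164 ≈ 410.08, ∠ = arctan(358/200) ≈ 60.81°
pole (s+10): 10 + j358 → |·| = √(10²+358²) = √128264 ≈ 358.14, ∠ = arctan(358/10) ≈ 88.40°
pole (s+40): 40 + j358 → |·| = √(40²+358²) = √129764 ≈ 360.23, ∠ = arctan(358/40) ≈ 83.62°
pole (s+199): 199 + j358 → |·| = √(199²+358²) = √167765 ≈ 409.59, ∠ = arctan(358/199) ≈ 60.93°
|L| = 100 · 1.4704e+05 / 5.2842e+07 ≈ 0.27826
Gain = 20 log₁₀(0.27826) ≈ -11.11 dB
∠L = 147.61° − 232.95° = -85.34°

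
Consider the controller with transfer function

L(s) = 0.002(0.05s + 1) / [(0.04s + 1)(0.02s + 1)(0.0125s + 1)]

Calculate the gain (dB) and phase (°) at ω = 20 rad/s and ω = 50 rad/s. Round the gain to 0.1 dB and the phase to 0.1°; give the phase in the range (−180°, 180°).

At ω = 20 rad/s:
zero (1 + j20·0.05) = 1 + j1 → |·| ≈ 1.4142, ∠ ≈ 45.00°
pole (1 + j20·0.04) = 1 + j0.8 → |·| ≈ 1.2806, ∠ ≈ 38.66°
pole (1 + j20·0.02) = 1 + j0.4 → |·| ≈ 1.077, ∠ ≈ 21.80°
pole (1 + j20·0.0125) = 1 + j0.25 → |·| ≈ 1.0308, ∠ ≈ 14.04°
|L| = 0.002 · 1.4142 / (1.2806 · 1.077 · 1.0308) ≈ 0.0019895
Gain = 20 log₁₀(0.0019895) ≈ -54.03 dB
∠L = (45.00°) − (38.66° + 21.80° + 14.04°) = -29.50°

At ω = 50 rad/s:
zero (1 + j50·0.05) = 1 + j2.5 → |·| ≈ 2.6926, ∠ ≈ 68.20°
pole (1 + j50·0.04) = 1 + j2 → |·| ≈ 2.2361, ∠ ≈ 63.43°
pole (1 + j50·0.02) = 1 + j1 → |·| ≈ 1.4142, ∠ ≈ 45.00°
pole (1 + j50·0.0125) = 1 + j0.625 → |·| ≈ 1.1792, ∠ ≈ 32.01°
|L| = 0.002 · 2.6926 / (2.2361 · 1.4142 · 1.1792) ≈ 0.0014442
Gain = 20 log₁₀(0.0014442) ≈ -56.81 dB
∠L = (68.20°) − (63.43° + 45.00° + 32.01°) = -72.24°

ω = 20: -54.0 dB, -29.5°; ω = 50: -56.8 dB, -72.2°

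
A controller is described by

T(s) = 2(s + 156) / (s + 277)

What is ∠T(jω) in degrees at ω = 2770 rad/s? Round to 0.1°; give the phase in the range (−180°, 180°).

2.5°

At s = jω = j2770:
zero (s+156): 156 + j2770 → |·| = √(156²+2770²) = √7697236 ≈ 2774.4, ∠ = arctan(2770/156) ≈ 86.78°
pole (s+277): 277 + j2770 → |·| = √(277²+2770²) = √7749629 ≈ 2783.8, ∠ = arctan(2770/277) ≈ 84.29°
∠T = 86.78° − 84.29° = 2.49°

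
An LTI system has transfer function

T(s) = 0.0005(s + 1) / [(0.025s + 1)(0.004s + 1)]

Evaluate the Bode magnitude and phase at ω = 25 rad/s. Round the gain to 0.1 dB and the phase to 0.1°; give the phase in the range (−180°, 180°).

-39.5 dB, 50.0°

At ω = 25 rad/s:
zero (1 + j25·1) = 1 + j25 → |·| ≈ 25.02, ∠ ≈ 87.71°
pole (1 + j25·0.025) = 1 + j0.625 → |·| ≈ 1.1792, ∠ ≈ 32.01°
pole (1 + j25·0.004) = 1 + j0.1 → |·| ≈ 1.005, ∠ ≈ 5.71°
|T| = 0.0005 · 25.02 / (1.1792 · 1.005) ≈ 0.010556
Gain = 20 log₁₀(0.010556) ≈ -39.53 dB
∠T = (87.71°) − (32.01° + 5.71°) = 49.99°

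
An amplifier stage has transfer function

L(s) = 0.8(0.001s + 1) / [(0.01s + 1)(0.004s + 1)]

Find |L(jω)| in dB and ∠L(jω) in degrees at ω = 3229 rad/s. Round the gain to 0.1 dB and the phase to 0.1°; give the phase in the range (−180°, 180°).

-43.8 dB, -101.0°

At ω = 3229 rad/s:
zero (1 + j3229·0.001) = 1 + j3.229 → |·| ≈ 3.3803, ∠ ≈ 72.79°
pole (1 + j3229·0.01) = 1 + j32.29 → |·| ≈ 32.305, ∠ ≈ 88.23°
pole (1 + j3229·0.004) = 1 + j12.916 → |·| ≈ 12.955, ∠ ≈ 85.57°
|L| = 0.8 · 3.3803 / (32.305 · 12.955) ≈ 0.0064616
Gain = 20 log₁₀(0.0064616) ≈ -43.79 dB
∠L = (72.79°) − (88.23° + 85.57°) = -101.01°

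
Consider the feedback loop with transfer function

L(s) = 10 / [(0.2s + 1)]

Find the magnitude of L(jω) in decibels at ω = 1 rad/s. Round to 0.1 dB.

At ω = 1 rad/s:
pole (1 + j1·0.2) = 1 + j0.2 → |·| ≈ 1.0198, ∠ ≈ 11.31°
|L| = 10 · 1 / (1.0198) ≈ 9.8058
Gain = 20 log₁₀(9.8058) ≈ 19.83 dB

19.8 dB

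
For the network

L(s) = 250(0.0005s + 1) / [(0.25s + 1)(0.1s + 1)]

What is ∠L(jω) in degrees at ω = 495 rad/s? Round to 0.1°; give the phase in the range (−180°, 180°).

-164.5°

At ω = 495 rad/s:
zero (1 + j495·0.0005) = 1 + j0.2475 → |·| ≈ 1.0302, ∠ ≈ 13.90°
pole (1 + j495·0.25) = 1 + j123.75 → |·| ≈ 123.75, ∠ ≈ 89.54°
pole (1 + j495·0.1) = 1 + j49.5 → |·| ≈ 49.51, ∠ ≈ 88.84°
∠L = (13.90°) − (89.54° + 88.84°) = -164.48°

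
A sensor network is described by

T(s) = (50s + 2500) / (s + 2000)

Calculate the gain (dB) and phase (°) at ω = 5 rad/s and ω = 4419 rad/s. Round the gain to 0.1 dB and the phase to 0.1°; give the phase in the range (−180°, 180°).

Substitute s = j5:
Numerator: 50(j5) + 2500 = 2500 + j250
Denominator: (j5) + 2000 = 2000 + j5
|N| = √(2500² + 250²) ≈ 2512.5, ∠N ≈ 5.71°
|D| = √(2000² + 5²) ≈ 2000, ∠D ≈ 0.14°
|T| = 2512.5 / 2000 ≈ 1.2563
Gain = 20 log₁₀(1.2563) ≈ 1.98 dB
∠T = 5.71° − 0.14° = 5.57°

Substitute s = j4419:
Numerator: 50(j4419) + 2500 = 2500 + j220950
Denominator: (j4419) + 2000 = 2000 + j4419
|N| = √(2500² + 220950²) ≈ 2.2096e+05, ∠N ≈ 89.35°
|D| = √(2000² + 4419²) ≈ 4850.5, ∠D ≈ 65.65°
|T| = 2.2096e+05 / 4850.5 ≈ 45.554
Gain = 20 log₁₀(45.554) ≈ 33.17 dB
∠T = 89.35° − 65.65° = 23.70°

ω = 5: 2.0 dB, 5.6°; ω = 4419: 33.2 dB, 23.7°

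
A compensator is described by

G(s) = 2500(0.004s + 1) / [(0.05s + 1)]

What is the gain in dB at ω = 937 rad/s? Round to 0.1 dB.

At ω = 937 rad/s:
zero (1 + j937·0.004) = 1 + j3.748 → |·| ≈ 3.8791, ∠ ≈ 75.06°
pole (1 + j937·0.05) = 1 + j46.85 → |·| ≈ 46.861, ∠ ≈ 88.78°
|G| = 2500 · 3.8791 / (46.861) ≈ 206.95
Gain = 20 log₁₀(206.95) ≈ 46.32 dB

46.3 dB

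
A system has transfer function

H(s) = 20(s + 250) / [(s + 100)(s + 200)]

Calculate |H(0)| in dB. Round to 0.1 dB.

-12.0 dB

H(0) = 20·250 / (100·200) = 0.25
20 log₁₀(0.25) ≈ -12.04 dB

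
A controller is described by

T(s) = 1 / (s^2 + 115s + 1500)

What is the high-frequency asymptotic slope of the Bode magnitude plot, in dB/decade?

Each pole contributes −20 dB/decade at high frequency; each zero contributes +20 dB/decade.
Net: 0 zero(s) − 2 pole(s) → -40 dB/decade.

-40 dB/decade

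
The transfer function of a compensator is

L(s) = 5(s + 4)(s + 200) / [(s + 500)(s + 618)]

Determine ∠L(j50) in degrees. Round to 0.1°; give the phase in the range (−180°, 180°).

At s = jω = j50:
zero (s+4): 4 + j50 → |·| = √(4²+50²) = √2516 ≈ 50.16, ∠ = arctan(50/4) ≈ 85.43°
zero (s+200): 200 + j50 → |·| = √(200²+50²) = √42500 ≈ 206.16, ∠ = arctan(50/200) ≈ 14.04°
pole (s+500): 500 + j50 → |·| = √(500²+50²) = √252500 ≈ 502.49, ∠ = arctan(50/500) ≈ 5.71°
pole (s+618): 618 + j50 → |·| = √(618²+50²) = √384424 ≈ 620.02, ∠ = arctan(50/618) ≈ 4.63°
∠L = 99.47° − 10.34° = 89.13°

89.1°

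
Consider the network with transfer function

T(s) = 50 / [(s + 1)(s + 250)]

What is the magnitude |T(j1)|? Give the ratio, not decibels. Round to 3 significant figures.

At s = jω = j1:
pole (s+1): 1 + j1 → |·| = √(1²+1²) = √2 ≈ 1.4142, ∠ = arctan(1/1) ≈ 45.00°
pole (s+250): 250 + j1 → |·| = √(250²+1²) = √62501 ≈ 250, ∠ = arctan(1/250) ≈ 0.23°
|T| = 50 / 353.55 ≈ 0.14142

0.141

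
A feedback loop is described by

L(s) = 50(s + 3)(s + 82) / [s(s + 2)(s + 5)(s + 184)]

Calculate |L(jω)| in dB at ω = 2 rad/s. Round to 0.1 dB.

At s = jω = j2:
zero (s+3): 3 + j2 → |·| = √(3²+2²) = √13 ≈ 3.6056, ∠ = arctan(2/3) ≈ 33.69°
zero (s+82): 82 + j2 → |·| = √(82²+2²) = √6728 ≈ 82.024, ∠ = arctan(2/82) ≈ 1.40°
pole (s+2): 2 + j2 → |·| = √(2²+2²) = √8 ≈ 2.8284, ∠ = arctan(2/2) ≈ 45.00°
pole (s+5): 5 + j2 → |·| = √(5²+2²) = √29 ≈ 5.3852, ∠ = arctan(2/5) ≈ 21.80°
pole (s+184): 184 + j2 → |·| = √(184²+2²) = √33860 ≈ 184.01, ∠ = arctan(2/184) ≈ 0.62°
pole at origin: |s| = 2, ∠ = 90.00° (in denominator)
|L| = 50 · 295.75 / 5605.5 ≈ 2.638
Gain = 20 log₁₀(2.638) ≈ 8.43 dB

8.4 dB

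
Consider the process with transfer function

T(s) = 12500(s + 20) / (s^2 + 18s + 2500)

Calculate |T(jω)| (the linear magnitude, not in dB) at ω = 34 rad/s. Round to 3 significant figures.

At s = jω = j34:
zero (s+20): 20 + j34 → |·| = √(20²+34²) = √1556 ≈ 39.446, ∠ = arctan(34/20) ≈ 59.53°
quadratic: (j34)² + 18·j34 + 2500 = 1344 + j612 → |·| ≈ 1476.8, ∠ ≈ 24.48°
|T| = 12500 · 39.446 / 1476.8 ≈ 333.88

334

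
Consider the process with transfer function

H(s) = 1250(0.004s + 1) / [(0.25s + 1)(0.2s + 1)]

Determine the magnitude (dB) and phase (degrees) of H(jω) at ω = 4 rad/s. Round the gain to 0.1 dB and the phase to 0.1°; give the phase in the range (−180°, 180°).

At ω = 4 rad/s:
zero (1 + j4·0.004) = 1 + j0.016 → |·| ≈ 1.0001, ∠ ≈ 0.92°
pole (1 + j4·0.25) = 1 + j1 → |·| ≈ 1.4142, ∠ ≈ 45.00°
pole (1 + j4·0.2) = 1 + j0.8 → |·| ≈ 1.2806, ∠ ≈ 38.66°
|H| = 1250 · 1.0001 / (1.4142 · 1.2806) ≈ 690.29
Gain = 20 log₁₀(690.29) ≈ 56.78 dB
∠H = (0.92°) − (45.00° + 38.66°) = -82.74°

56.8 dB, -82.7°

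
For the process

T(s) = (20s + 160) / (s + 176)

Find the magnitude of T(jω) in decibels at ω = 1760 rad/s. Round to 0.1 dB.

26.0 dB

Substitute s = j1760:
Numerator: 20(j1760) + 160 = 160 + j35200
Denominator: (j1760) + 176 = 176 + j1760
|N| = √(160² + 35200²) ≈ 35200, ∠N ≈ 89.74°
|D| = √(176² + 1760²) ≈ 1768.8, ∠D ≈ 84.29°
|T| = 35200 / 1768.8 ≈ 19.9
Gain = 20 log₁₀(19.9) ≈ 25.98 dB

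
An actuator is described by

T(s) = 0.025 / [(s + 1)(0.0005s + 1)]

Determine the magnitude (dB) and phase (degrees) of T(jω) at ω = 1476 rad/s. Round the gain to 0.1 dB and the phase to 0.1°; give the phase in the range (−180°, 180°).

At ω = 1476 rad/s:
pole (1 + j1476·1) = 1 + j1476 → |·| ≈ 1476, ∠ ≈ 89.96°
pole (1 + j1476·0.0005) = 1 + j0.738 → |·| ≈ 1.2428, ∠ ≈ 36.43°
|T| = 0.025 · 1 / (1476 · 1.2428) ≈ 1.3629e-05
Gain = 20 log₁₀(1.3629e-05) ≈ -97.31 dB
∠T = (0°) − (89.96° + 36.43°) = -126.39°

-97.3 dB, -126.4°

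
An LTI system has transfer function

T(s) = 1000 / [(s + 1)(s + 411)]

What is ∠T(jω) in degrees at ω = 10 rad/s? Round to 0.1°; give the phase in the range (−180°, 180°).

At s = jω = j10:
pole (s+1): 1 + j10 → |·| = √(1²+10²) = √101 ≈ 10.05, ∠ = arctan(10/1) ≈ 84.29°
pole (s+411): 411 + j10 → |·| = √(411²+10²) = √169021 ≈ 411.12, ∠ = arctan(10/411) ≈ 1.39°
∠T = 0.00° − 85.68° = -85.68°

-85.7°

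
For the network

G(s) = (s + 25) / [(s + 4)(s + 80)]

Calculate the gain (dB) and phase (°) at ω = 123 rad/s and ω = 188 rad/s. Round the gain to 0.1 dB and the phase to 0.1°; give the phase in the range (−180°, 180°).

ω = 123: -43.2 dB, -66.6°; ω = 188: -46.1 dB, -73.3°

At s = jω = j123:
zero (s+25): 25 + j123 → |·| = √(25²+123²) = √15754 ≈ 125.51, ∠ = arctan(123/25) ≈ 78.51°
pole (s+4): 4 + j123 → |·| = √(4²+123²) = √15145 ≈ 123.07, ∠ = arctan(123/4) ≈ 88.14°
pole (s+80): 80 + j123 → |·| = √(80²+123²) = √21529 ≈ 146.73, ∠ = arctan(123/80) ≈ 56.96°
|G| = 1 · 125.51 / 18058 ≈ 0.0069504
Gain = 20 log₁₀(0.0069504) ≈ -43.16 dB
∠G = 78.51° − 145.10° = -66.59°

At s = jω = j188:
zero (s+25): 25 + j188 → |·| = √(25²+188²) = √35969 ≈ 189.65, ∠ = arctan(188/25) ≈ 82.43°
pole (s+4): 4 + j188 → |·| = √(4²+188²) = √35360 ≈ 188.04, ∠ = arctan(188/4) ≈ 88.78°
pole (s+80): 80 + j188 → |·| = √(80²+188²) = √41744 ≈ 204.31, ∠ = arctan(188/80) ≈ 66.95°
|G| = 1 · 189.65 / 38418 ≈ 0.0049365
Gain = 20 log₁₀(0.0049365) ≈ -46.13 dB
∠G = 82.43° − 155.73° = -73.30°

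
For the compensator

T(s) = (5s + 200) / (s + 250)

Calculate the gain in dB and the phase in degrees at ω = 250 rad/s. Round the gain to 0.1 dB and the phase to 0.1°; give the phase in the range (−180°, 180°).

Substitute s = j250:
Numerator: 5(j250) + 200 = 200 + j1250
Denominator: (j250) + 250 = 250 + j250
|N| = √(200² + 1250²) ≈ 1265.9, ∠N ≈ 80.91°
|D| = √(250² + 250²) ≈ 353.55, ∠D ≈ 45.00°
|T| = 1265.9 / 353.55 ≈ 3.5805
Gain = 20 log₁₀(3.5805) ≈ 11.08 dB
∠T = 80.91° − 45.00° = 35.91°

11.1 dB, 35.9°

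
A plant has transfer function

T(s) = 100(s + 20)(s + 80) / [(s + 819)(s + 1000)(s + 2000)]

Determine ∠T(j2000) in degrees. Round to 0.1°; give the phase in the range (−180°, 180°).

1.0°

At s = jω = j2000:
zero (s+20): 20 + j2000 → |·| = √(20²+2000²) = √4000400 ≈ 2000.1, ∠ = arctan(2000/20) ≈ 89.43°
zero (s+80): 80 + j2000 → |·| = √(80²+2000²) = √4006400 ≈ 2001.6, ∠ = arctan(2000/80) ≈ 87.71°
pole (s+819): 819 + j2000 → |·| = √(819²+2000²) = √4670761 ≈ 2161.2, ∠ = arctan(2000/819) ≈ 67.73°
pole (s+1000): 1000 + j2000 → |·| = √(1000²+2000²) = √5000000 ≈ 2236.1, ∠ = arctan(2000/1000) ≈ 63.43°
pole (s+2000): 2000 + j2000 → |·| = √(2000²+2000²) = √8000000 ≈ 2828.4, ∠ = arctan(2000/2000) ≈ 45.00°
∠T = 177.14° − 176.16° = 0.98°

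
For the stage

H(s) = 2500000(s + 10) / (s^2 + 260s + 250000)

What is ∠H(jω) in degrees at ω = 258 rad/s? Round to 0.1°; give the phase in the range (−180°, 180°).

At s = jω = j258:
zero (s+10): 10 + j258 → |·| = √(10²+258²) = √66664 ≈ 258.19, ∠ = arctan(258/10) ≈ 87.78°
quadratic: (j258)² + 260·j258 + 250000 = 183436 + j67080 → |·| ≈ 1.9532e+05, ∠ ≈ 20.09°
∠H = 87.78° − 20.09° = 67.69°

67.7°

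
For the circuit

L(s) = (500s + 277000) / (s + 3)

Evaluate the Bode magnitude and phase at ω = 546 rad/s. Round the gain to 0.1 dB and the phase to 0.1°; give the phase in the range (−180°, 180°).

Substitute s = j546:
Numerator: 500(j546) + 277000 = 277000 + j273000
Denominator: (j546) + 3 = 3 + j546
|N| = √(277000² + 273000²) ≈ 3.8892e+05, ∠N ≈ 44.58°
|D| = √(3² + 546²) ≈ 546.01, ∠D ≈ 89.69°
|L| = 3.8892e+05 / 546.01 ≈ 712.29
Gain = 20 log₁₀(712.29) ≈ 57.05 dB
∠L = 44.58° − 89.69° = -45.11°

57.1 dB, -45.1°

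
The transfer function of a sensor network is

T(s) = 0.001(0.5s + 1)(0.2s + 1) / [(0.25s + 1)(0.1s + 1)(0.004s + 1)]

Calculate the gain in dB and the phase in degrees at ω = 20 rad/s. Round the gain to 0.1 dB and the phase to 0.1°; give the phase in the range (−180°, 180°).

-48.8 dB, 13.6°

At ω = 20 rad/s:
zero (1 + j20·0.5) = 1 + j10 → |·| ≈ 10.05, ∠ ≈ 84.29°
zero (1 + j20·0.2) = 1 + j4 → |·| ≈ 4.1231, ∠ ≈ 75.96°
pole (1 + j20·0.25) = 1 + j5 → |·| ≈ 5.099, ∠ ≈ 78.69°
pole (1 + j20·0.1) = 1 + j2 → |·| ≈ 2.2361, ∠ ≈ 63.43°
pole (1 + j20·0.004) = 1 + j0.08 → |·| ≈ 1.0032, ∠ ≈ 4.57°
|T| = 0.001 · 10.05 · 4.1231 / (5.099 · 2.2361 · 1.0032) ≈ 0.0036226
Gain = 20 log₁₀(0.0036226) ≈ -48.82 dB
∠T = (84.29° + 75.96°) − (78.69° + 63.43° + 4.57°) = 13.56°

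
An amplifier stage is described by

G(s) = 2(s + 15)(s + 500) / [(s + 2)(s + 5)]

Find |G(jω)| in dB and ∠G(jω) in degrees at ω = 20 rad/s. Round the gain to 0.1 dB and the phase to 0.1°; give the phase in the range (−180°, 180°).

At s = jω = j20:
zero (s+15): 15 + j20 → |·| = √(15²+20²) = √625 ≈ 25, ∠ = arctan(20/15) ≈ 53.13°
zero (s+500): 500 + j20 → |·| = √(500²+20²) = √250400 ≈ 500.4, ∠ = arctan(20/500) ≈ 2.29°
pole (s+2): 2 + j20 → |·| = √(2²+20²) = √404 ≈ 20.1, ∠ = arctan(20/2) ≈ 84.29°
pole (s+5): 5 + j20 → |·| = √(5²+20²) = √425 ≈ 20.616, ∠ = arctan(20/5) ≈ 75.96°
|G| = 2 · 12510 / 414.38 ≈ 60.379
Gain = 20 log₁₀(60.379) ≈ 35.62 dB
∠G = 55.42° − 160.25° = -104.83°

35.6 dB, -104.8°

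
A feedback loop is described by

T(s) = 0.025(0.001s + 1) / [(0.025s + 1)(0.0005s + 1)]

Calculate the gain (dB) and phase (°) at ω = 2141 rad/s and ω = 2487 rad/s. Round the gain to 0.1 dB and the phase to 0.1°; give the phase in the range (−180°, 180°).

ω = 2141: -62.5 dB, -70.9°; ω = 2487: -63.4 dB, -72.2°

At ω = 2141 rad/s:
zero (1 + j2141·0.001) = 1 + j2.141 → |·| ≈ 2.363, ∠ ≈ 64.96°
pole (1 + j2141·0.025) = 1 + j53.525 → |·| ≈ 53.534, ∠ ≈ 88.93°
pole (1 + j2141·0.0005) = 1 + j1.0705 → |·| ≈ 1.4649, ∠ ≈ 46.95°
|T| = 0.025 · 2.363 / (53.534 · 1.4649) ≈ 0.0007533
Gain = 20 log₁₀(0.0007533) ≈ -62.46 dB
∠T = (64.96°) − (88.93° + 46.95°) = -70.92°

At ω = 2487 rad/s:
zero (1 + j2487·0.001) = 1 + j2.487 → |·| ≈ 2.6805, ∠ ≈ 68.10°
pole (1 + j2487·0.025) = 1 + j62.175 → |·| ≈ 62.183, ∠ ≈ 89.08°
pole (1 + j2487·0.0005) = 1 + j1.2435 → |·| ≈ 1.5957, ∠ ≈ 51.19°
|T| = 0.025 · 2.6805 / (62.183 · 1.5957) ≈ 0.00067536
Gain = 20 log₁₀(0.00067536) ≈ -63.41 dB
∠T = (68.10°) − (89.08° + 51.19°) = -72.17°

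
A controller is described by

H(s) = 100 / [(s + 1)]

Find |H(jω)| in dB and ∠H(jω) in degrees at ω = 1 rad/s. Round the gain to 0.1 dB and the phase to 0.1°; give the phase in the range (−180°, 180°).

37.0 dB, -45.0°

At ω = 1 rad/s:
pole (1 + j1·1) = 1 + j1 → |·| ≈ 1.4142, ∠ ≈ 45.00°
|H| = 100 · 1 / (1.4142) ≈ 70.711
Gain = 20 log₁₀(70.711) ≈ 36.99 dB
∠H = (0°) − (45.00°) = -45.00°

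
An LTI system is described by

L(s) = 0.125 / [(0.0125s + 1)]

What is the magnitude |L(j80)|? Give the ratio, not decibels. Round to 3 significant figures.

0.0884

At ω = 80 rad/s:
pole (1 + j80·0.0125) = 1 + j1 → |·| ≈ 1.4142, ∠ ≈ 45.00°
|L| = 0.125 · 1 / (1.4142) ≈ 0.088389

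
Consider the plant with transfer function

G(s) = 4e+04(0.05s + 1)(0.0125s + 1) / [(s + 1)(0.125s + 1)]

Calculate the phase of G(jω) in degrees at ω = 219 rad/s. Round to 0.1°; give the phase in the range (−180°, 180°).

At ω = 219 rad/s:
zero (1 + j219·0.05) = 1 + j10.95 → |·| ≈ 10.996, ∠ ≈ 84.78°
zero (1 + j219·0.0125) = 1 + j2.7375 → |·| ≈ 2.9144, ∠ ≈ 69.93°
pole (1 + j219·1) = 1 + j219 → |·| ≈ 219, ∠ ≈ 89.74°
pole (1 + j219·0.125) = 1 + j27.375 → |·| ≈ 27.393, ∠ ≈ 87.91°
∠G = (84.78° + 69.93°) − (89.74° + 87.91°) = -22.94°

-22.9°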